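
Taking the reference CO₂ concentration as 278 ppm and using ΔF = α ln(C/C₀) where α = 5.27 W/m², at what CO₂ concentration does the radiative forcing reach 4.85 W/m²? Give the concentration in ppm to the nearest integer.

C ≈ 698 ppm

Set 5.27 ln(C/278) = 4.85, so ln(C/278) = 4.85/5.27 = 0.92030.
Then C/278 = e^0.92030 = 2.51004, giving C = 278 × 2.51004 = 697.79 ppm.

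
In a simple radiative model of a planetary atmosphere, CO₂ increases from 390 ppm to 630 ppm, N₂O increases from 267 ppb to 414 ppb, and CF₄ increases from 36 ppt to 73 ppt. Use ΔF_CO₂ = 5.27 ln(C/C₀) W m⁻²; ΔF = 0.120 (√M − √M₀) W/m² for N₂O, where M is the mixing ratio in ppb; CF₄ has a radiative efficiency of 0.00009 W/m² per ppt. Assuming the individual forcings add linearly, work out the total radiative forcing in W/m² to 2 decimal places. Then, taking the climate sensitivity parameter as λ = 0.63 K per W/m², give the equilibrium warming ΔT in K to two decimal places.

CO₂: 5.27 × ln(630/390) = 5.27 × ln(1.61538) = 5.27 × 0.47957 = 2.5273 W/m².
N₂O: 0.120 × (√414 − √267) = 0.120 × (20.3470 − 16.3401) = 0.120 × 4.0069 = 0.4808 W/m².
CF₄: ΔF = 0.00009 × (73 − 36) = 0.00009 × 37 = 0.0033 W/m².
Total ΔF = 2.5273 + 0.4808 + 0.0033 = 3.0114 W/m².
ΔT = λ ΔF = 0.63 × 3.01 = 1.8963 K.

ΔF = 3.01 W/m²; ΔT = 1.90 K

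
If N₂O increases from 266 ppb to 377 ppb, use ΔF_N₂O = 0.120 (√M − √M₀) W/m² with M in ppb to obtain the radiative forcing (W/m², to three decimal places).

ΔF = 0.373 W/m²

N₂O: 0.120 × (√377 − √266) = 0.120 × (19.4165 − 16.3095) = 0.120 × 3.1070 = 0.3728 W/m².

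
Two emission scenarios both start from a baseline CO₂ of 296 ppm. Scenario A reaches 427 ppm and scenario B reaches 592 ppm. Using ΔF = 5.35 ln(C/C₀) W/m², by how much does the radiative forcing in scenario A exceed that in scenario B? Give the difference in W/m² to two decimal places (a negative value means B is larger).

ΔF_A − ΔF_B = -1.75 W/m²

ΔF_A = 5.35 ln(427/296) = 5.35 × 0.36642 = 1.9603 W/m².
ΔF_B = 5.35 ln(592/296) = 5.35 × 0.69315 = 3.7084 W/m².
Difference: 1.9603 − 3.7084 = -1.7481 W/m².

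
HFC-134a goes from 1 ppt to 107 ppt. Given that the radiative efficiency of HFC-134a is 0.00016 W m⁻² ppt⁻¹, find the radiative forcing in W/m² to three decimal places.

HFC-134a: ΔF = 0.00016 × (107 − 1) = 0.00016 × 106 = 0.0170 W/m².

ΔF = 0.017 W/m²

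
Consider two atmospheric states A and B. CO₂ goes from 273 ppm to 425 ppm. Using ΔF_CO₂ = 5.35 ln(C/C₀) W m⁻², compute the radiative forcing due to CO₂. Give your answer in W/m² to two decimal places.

ΔF = 2.37 W/m²

CO₂: 5.35 × ln(425/273) = 5.35 × ln(1.55678) = 5.35 × 0.44262 = 2.3680 W/m².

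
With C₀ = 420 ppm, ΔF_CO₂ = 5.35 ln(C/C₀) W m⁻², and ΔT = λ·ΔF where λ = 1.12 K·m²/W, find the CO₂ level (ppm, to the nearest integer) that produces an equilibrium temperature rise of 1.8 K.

C ≈ 567 ppm

Required forcing: ΔF = ΔT/λ = 1.8/1.12 = 1.6071 W/m².
Then ln(C/420) = ΔF/5.35 = 1.6071/5.35 = 0.30039.
So C = 420 × e^0.30039 = 420 × 1.35039 = 567.16 ppm.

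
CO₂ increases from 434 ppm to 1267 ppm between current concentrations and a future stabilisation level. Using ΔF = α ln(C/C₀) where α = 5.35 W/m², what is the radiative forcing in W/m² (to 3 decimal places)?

CO₂ absorption bands are partially saturated, so forcing scales with the logarithm of the concentration ratio.
CO₂: 5.35 × ln(1267/434) = 5.35 × ln(2.91935) = 5.35 × 1.07136 = 5.7318 W/m².

ΔF = 5.732 W/m²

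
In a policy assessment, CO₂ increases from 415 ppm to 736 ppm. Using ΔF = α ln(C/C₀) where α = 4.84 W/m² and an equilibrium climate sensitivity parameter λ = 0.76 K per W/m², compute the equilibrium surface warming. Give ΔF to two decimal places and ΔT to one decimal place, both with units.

ΔF = 2.77 W/m²; ΔT = 2.1 K

CO₂: 4.84 × ln(736/415) = 4.84 × ln(1.77349) = 4.84 × 0.57295 = 2.7731 W/m².
ΔT = λ ΔF = 0.76 × 2.77 = 2.1052 K.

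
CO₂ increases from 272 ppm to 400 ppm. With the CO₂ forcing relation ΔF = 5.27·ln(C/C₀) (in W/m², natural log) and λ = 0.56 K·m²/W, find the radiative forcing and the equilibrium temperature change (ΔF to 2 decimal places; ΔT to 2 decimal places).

ΔF = 2.03 W/m²; ΔT = 1.14 K

CO₂: 5.27 × ln(400/272) = 5.27 × ln(1.47059) = 5.27 × 0.38566 = 2.0324 W/m².
ΔT = λ ΔF = 0.56 × 2.03 = 1.1368 K.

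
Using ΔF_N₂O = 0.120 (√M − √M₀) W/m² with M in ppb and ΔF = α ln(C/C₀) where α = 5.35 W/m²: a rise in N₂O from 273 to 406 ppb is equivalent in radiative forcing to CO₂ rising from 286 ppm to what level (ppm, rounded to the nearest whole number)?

C ≈ 310 ppm

N₂O forcing: 0.120 × (√406 − √273) = 0.120 × (20.1494 − 16.5227) = 0.120 × 3.6267 = 0.43520 W/m².
Set 5.35 ln(C/286) = 0.43520: ln(C/286) = 0.43520/5.35 = 0.08135, so C = 286 × e^0.08135 = 286 × 1.08475 = 310.24 ppm.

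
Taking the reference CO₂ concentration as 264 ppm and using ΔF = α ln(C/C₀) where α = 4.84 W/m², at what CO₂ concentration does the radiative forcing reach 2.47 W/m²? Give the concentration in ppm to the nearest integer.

C ≈ 440 ppm

Set 4.84 ln(C/264) = 2.47, so ln(C/264) = 2.47/4.84 = 0.51033.
Then C/264 = e^0.51033 = 1.66584, giving C = 264 × 1.66584 = 439.78 ppm.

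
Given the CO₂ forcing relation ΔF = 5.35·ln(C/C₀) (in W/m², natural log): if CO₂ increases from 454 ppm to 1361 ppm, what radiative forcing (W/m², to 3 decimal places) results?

CO₂ absorption bands are partially saturated, so forcing scales with the logarithm of the concentration ratio.
CO₂: 5.35 × ln(1361/454) = 5.35 × ln(2.99780) = 5.35 × 1.09788 = 5.8737 W/m².

ΔF = 5.874 W/m²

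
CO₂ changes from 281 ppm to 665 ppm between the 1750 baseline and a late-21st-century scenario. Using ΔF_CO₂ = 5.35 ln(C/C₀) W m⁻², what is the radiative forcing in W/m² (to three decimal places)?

CO₂: 5.35 × ln(665/281) = 5.35 × ln(2.36655) = 5.35 × 0.86143 = 4.6087 W/m².

ΔF = 4.609 W/m²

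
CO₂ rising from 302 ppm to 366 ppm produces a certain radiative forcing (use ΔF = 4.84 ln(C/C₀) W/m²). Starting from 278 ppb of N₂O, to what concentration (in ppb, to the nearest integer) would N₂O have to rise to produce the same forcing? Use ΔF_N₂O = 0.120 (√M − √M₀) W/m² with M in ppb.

M ≈ 597 ppb

CO₂ forcing: 4.84 × ln(366/302) = 4.84 × 0.192206 = 0.93028 W/m².
Set 0.120(√M − √278) = 0.93028: √M = 0.93028/0.120 + √278 = 7.7523 + 16.6733 = 24.4256.
M = (24.4256)² = 596.61 ppb.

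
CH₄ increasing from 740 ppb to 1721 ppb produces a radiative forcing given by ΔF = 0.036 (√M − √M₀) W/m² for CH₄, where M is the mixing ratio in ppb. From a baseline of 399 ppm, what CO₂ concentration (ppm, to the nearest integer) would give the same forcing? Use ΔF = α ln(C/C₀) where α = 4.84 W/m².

C ≈ 444 ppm

CH₄ forcing: 0.036 × (√1721 − √740) = 0.036 × (41.4849 − 27.2029) = 0.036 × 14.2820 = 0.51415 W/m².
Set 4.84 ln(C/399) = 0.51415: ln(C/399) = 0.51415/4.84 = 0.10623, so C = 399 × e^0.10623 = 399 × 1.11208 = 443.72 ppm.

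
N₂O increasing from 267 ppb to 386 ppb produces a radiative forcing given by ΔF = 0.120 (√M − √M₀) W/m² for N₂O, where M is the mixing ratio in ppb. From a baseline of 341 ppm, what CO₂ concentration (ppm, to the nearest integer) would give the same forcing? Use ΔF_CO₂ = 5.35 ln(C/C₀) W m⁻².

C ≈ 367 ppm

N₂O forcing: 0.120 × (√386 − √267) = 0.120 × (19.6469 − 16.3401) = 0.120 × 3.3068 = 0.39682 W/m².
Set 5.35 ln(C/341) = 0.39682: ln(C/341) = 0.39682/5.35 = 0.07417, so C = 341 × e^0.07417 = 341 × 1.07699 = 367.25 ppm.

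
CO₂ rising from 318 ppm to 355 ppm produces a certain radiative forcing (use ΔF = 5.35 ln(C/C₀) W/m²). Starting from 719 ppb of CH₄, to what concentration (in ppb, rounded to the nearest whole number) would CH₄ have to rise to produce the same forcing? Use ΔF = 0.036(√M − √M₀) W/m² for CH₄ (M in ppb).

M ≈ 1864 ppb

CO₂ forcing: 5.35 × ln(355/318) = 5.35 × 0.110066 = 0.58885 W/m².
Set 0.036(√M − √719) = 0.58885: √M = 0.58885/0.036 + √719 = 16.3569 + 26.8142 = 43.1711.
M = (43.1711)² = 1863.74 ppb.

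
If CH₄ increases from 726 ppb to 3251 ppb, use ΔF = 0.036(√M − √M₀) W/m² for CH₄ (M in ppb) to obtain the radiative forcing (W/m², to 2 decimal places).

ΔF = 1.08 W/m²

CH₄: 0.036 × (√3251 − √726) = 0.036 × (57.0175 − 26.9444) = 0.036 × 30.0731 = 1.0826 W/m².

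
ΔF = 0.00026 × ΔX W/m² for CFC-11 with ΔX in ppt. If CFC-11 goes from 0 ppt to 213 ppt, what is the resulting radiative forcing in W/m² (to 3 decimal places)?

ΔF = 0.055 W/m²

CFC-11: ΔF = 0.00026 × (213 − 0) = 0.00026 × 213 = 0.0554 W/m².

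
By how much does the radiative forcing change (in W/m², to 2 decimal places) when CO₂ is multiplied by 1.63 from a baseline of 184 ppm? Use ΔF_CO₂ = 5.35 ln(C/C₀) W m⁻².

ΔF = 5.35 × ln(1.63) = 5.35 × 0.48858 = 2.6139 W/m².

ΔF = 2.61 W/m²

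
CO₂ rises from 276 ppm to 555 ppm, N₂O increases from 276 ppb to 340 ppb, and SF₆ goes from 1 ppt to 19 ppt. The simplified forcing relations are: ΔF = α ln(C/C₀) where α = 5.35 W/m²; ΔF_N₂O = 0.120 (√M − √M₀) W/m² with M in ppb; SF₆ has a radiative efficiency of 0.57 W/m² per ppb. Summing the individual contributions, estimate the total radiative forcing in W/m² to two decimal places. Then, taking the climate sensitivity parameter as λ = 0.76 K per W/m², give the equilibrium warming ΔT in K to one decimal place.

ΔF = 3.97 W/m²; ΔT = 3.0 K

CO₂: 5.35 × ln(555/276) = 5.35 × ln(2.01087) = 5.35 × 0.69857 = 3.7373 W/m².
N₂O: 0.120 × (√340 − √276) = 0.120 × (18.4391 − 16.6132) = 0.120 × 1.8259 = 0.2191 W/m².
SF₆: Δ = 19 − 1 = 18 ppt = 0.018 ppb; ΔF = 0.57 × 0.018 = 0.0103 W/m².
Total ΔF = 3.7373 + 0.2191 + 0.0103 = 3.9667 W/m².
ΔT = λ ΔF = 0.76 × 3.97 = 3.0172 K.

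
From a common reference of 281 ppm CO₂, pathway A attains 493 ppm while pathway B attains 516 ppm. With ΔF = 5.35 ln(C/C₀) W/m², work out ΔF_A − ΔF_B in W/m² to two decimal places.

ΔF_A = 5.35 ln(493/281) = 5.35 × 0.56215 = 3.0075 W/m².
ΔF_B = 5.35 ln(516/281) = 5.35 × 0.60775 = 3.2515 W/m².
Difference: 3.0075 − 3.2515 = -0.2440 W/m².

ΔF_A − ΔF_B = -0.24 W/m²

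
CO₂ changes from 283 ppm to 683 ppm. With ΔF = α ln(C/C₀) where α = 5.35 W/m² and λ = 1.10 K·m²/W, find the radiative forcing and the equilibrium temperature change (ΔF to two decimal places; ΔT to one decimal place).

ΔF = 4.71 W/m²; ΔT = 5.2 K

CO₂: 5.35 × ln(683/283) = 5.35 × ln(2.41343) = 5.35 × 0.88105 = 4.7136 W/m².
ΔT = λ ΔF = 1.10 × 4.71 = 5.1810 K.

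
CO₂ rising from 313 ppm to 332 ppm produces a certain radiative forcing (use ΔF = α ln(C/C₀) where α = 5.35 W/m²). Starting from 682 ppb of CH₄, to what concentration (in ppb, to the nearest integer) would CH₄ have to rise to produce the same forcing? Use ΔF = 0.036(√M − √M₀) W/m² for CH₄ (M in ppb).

M ≈ 1216 ppb

CO₂ forcing: 5.35 × ln(332/313) = 5.35 × 0.058932 = 0.31529 W/m².
Set 0.036(√M − √682) = 0.31529: √M = 0.31529/0.036 + √682 = 8.7581 + 26.1151 = 34.8732.
M = (34.8732)² = 1216.14 ppb.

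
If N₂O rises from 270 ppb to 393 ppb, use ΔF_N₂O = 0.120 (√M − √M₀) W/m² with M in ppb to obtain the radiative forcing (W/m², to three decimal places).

ΔF = 0.407 W/m²

N₂O: 0.120 × (√393 − √270) = 0.120 × (19.8242 − 16.4317) = 0.120 × 3.3925 = 0.4071 W/m².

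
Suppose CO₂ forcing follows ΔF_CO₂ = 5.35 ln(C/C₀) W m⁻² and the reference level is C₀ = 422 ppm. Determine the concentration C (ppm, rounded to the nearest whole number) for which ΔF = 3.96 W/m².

C ≈ 885 ppm

Set 5.35 ln(C/422) = 3.96, so ln(C/422) = 3.96/5.35 = 0.74019.
Then C/422 = e^0.74019 = 2.09633, giving C = 422 × 2.09633 = 884.65 ppm.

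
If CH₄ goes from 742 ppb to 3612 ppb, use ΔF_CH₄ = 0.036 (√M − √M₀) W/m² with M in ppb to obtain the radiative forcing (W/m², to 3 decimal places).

ΔF = 1.183 W/m²

CH₄: 0.036 × (√3612 − √742) = 0.036 × (60.0999 − 27.2397) = 0.036 × 32.8602 = 1.1830 W/m².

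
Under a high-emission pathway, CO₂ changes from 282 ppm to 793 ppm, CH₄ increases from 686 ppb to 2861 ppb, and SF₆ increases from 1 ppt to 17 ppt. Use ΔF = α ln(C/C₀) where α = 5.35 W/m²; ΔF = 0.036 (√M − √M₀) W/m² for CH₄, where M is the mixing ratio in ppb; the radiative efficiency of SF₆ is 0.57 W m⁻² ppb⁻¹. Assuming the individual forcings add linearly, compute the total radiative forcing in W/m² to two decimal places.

CO₂: 5.35 × ln(793/282) = 5.35 × ln(2.81206) = 5.35 × 1.03392 = 5.5315 W/m².
CH₄: 0.036 × (√2861 − √686) = 0.036 × (53.4883 − 26.1916) = 0.036 × 27.2967 = 0.9827 W/m².
SF₆: Δ = 17 − 1 = 16 ppt = 0.016 ppb; ΔF = 0.57 × 0.016 = 0.0091 W/m².
Total ΔF = 5.5315 + 0.9827 + 0.0091 = 6.5233 W/m².

ΔF = 6.52 W/m²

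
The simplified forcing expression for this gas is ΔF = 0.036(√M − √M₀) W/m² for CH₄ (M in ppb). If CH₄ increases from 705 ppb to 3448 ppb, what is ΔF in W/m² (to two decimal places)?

ΔF = 1.16 W/m²

CH₄: 0.036 × (√3448 − √705) = 0.036 × (58.7197 − 26.5518) = 0.036 × 32.1679 = 1.1580 W/m².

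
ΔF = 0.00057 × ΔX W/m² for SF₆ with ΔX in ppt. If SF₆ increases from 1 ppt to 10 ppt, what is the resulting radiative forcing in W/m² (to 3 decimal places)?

SF₆: ΔF = 0.00057 × (10 − 1) = 0.00057 × 9 = 0.0051 W/m².

ΔF = 0.005 W/m²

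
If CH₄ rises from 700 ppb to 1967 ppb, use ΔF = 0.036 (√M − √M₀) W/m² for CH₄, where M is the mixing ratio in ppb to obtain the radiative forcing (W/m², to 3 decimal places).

CH₄: 0.036 × (√1967 − √700) = 0.036 × (44.3509 − 26.4575) = 0.036 × 17.8934 = 0.6442 W/m².

ΔF = 0.644 W/m²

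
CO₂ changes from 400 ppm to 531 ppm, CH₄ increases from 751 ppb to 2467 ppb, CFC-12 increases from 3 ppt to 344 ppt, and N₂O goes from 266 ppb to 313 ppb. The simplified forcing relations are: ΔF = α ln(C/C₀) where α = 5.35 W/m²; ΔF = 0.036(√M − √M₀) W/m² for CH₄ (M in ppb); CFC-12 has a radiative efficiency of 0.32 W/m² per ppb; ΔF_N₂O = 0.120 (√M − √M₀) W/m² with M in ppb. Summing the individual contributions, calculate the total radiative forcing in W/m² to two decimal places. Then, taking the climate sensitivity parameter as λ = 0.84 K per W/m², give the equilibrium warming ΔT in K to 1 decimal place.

ΔF = 2.59 W/m²; ΔT = 2.2 K

CO₂: 5.35 × ln(531/400) = 5.35 × ln(1.32750) = 5.35 × 0.28330 = 1.5157 W/m².
CH₄: 0.036 × (√2467 − √751) = 0.036 × (49.6689 − 27.4044) = 0.036 × 22.2645 = 0.8015 W/m².
CFC-12: Δ = 344 − 3 = 341 ppt = 0.341 ppb; ΔF = 0.32 × 0.341 = 0.1091 W/m².
N₂O: 0.120 × (√313 − √266) = 0.120 × (17.6918 − 16.3095) = 0.120 × 1.3823 = 0.1659 W/m².
Total ΔF = 1.5157 + 0.8015 + 0.1091 + 0.1659 = 2.5922 W/m².
ΔT = λ ΔF = 0.84 × 2.59 = 2.1756 K.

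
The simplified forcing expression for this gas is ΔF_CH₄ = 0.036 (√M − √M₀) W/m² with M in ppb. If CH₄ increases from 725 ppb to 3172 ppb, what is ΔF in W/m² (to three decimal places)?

CH₄: 0.036 × (√3172 − √725) = 0.036 × (56.3205 − 26.9258) = 0.036 × 29.3947 = 1.0582 W/m².

ΔF = 1.058 W/m²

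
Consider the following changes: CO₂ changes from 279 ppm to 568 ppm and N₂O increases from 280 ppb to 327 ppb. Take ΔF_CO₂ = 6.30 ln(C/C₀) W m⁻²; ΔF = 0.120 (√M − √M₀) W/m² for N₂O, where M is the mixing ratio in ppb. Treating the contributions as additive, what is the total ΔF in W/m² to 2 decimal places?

ΔF = 4.64 W/m²

CO₂: 6.30 × ln(568/279) = 6.30 × ln(2.03584) = 6.30 × 0.71091 = 4.4787 W/m².
N₂O: 0.120 × (√327 − √280) = 0.120 × (18.0831 − 16.7332) = 0.120 × 1.3499 = 0.1620 W/m².
Total ΔF = 4.4787 + 0.1620 = 4.6407 W/m².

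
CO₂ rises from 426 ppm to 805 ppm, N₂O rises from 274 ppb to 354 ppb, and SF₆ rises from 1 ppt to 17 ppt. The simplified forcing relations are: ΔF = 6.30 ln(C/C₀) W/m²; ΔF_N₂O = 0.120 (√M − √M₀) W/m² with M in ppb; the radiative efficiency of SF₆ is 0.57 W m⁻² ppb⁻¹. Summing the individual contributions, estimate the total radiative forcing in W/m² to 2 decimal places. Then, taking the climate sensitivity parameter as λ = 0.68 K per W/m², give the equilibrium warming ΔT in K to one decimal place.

ΔF = 4.29 W/m²; ΔT = 2.9 K

CO₂: 6.30 × ln(805/426) = 6.30 × ln(1.88967) = 6.30 × 0.63640 = 4.0093 W/m².
N₂O: 0.120 × (√354 − √274) = 0.120 × (18.8149 − 16.5529) = 0.120 × 2.2620 = 0.2714 W/m².
SF₆: Δ = 17 − 1 = 16 ppt = 0.016 ppb; ΔF = 0.57 × 0.016 = 0.0091 W/m².
Total ΔF = 4.0093 + 0.2714 + 0.0091 = 4.2898 W/m².
ΔT = λ ΔF = 0.68 × 4.29 = 2.9172 K.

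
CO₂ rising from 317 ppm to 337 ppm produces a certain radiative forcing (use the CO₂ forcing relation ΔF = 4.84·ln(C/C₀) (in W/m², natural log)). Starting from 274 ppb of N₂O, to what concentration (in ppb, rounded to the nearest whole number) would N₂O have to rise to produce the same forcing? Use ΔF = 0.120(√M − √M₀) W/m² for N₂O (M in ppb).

M ≈ 362 ppb

CO₂ forcing: 4.84 × ln(337/317) = 4.84 × 0.061181 = 0.29612 W/m².
Set 0.120(√M − √274) = 0.29612: √M = 0.29612/0.120 + √274 = 2.4677 + 16.5529 = 19.0206.
M = (19.0206)² = 361.78 ppb.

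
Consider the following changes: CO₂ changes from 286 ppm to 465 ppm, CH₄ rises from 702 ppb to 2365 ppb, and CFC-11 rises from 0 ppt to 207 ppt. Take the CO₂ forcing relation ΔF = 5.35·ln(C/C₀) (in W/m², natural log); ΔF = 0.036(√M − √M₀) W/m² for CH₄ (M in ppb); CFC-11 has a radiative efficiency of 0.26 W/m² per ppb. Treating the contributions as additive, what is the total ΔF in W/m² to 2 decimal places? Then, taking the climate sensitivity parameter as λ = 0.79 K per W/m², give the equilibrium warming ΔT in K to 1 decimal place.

CO₂: 5.35 × ln(465/286) = 5.35 × ln(1.62587) = 5.35 × 0.48604 = 2.6003 W/m².
CH₄: 0.036 × (√2365 − √702) = 0.036 × (48.6313 − 26.4953) = 0.036 × 22.1360 = 0.7969 W/m².
CFC-11: Δ = 207 − 0 = 207 ppt = 0.207 ppb; ΔF = 0.26 × 0.207 = 0.0538 W/m².
Total ΔF = 2.6003 + 0.7969 + 0.0538 = 3.4510 W/m².
ΔT = λ ΔF = 0.79 × 3.45 = 2.7255 K.

ΔF = 3.45 W/m²; ΔT = 2.7 K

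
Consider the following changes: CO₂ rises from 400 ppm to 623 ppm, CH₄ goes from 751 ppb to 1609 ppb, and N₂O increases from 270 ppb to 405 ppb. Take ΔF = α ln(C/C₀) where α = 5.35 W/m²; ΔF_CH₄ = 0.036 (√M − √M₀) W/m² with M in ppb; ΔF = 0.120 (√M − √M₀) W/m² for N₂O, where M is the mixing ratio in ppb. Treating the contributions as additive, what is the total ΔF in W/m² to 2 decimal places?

ΔF = 3.27 W/m²

CO₂: 5.35 × ln(623/400) = 5.35 × ln(1.55750) = 5.35 × 0.44308 = 2.3705 W/m².
CH₄: 0.036 × (√1609 − √751) = 0.036 × (40.1123 − 27.4044) = 0.036 × 12.7079 = 0.4575 W/m².
N₂O: 0.120 × (√405 − √270) = 0.120 × (20.1246 − 16.4317) = 0.120 × 3.6929 = 0.4431 W/m².
Total ΔF = 2.3705 + 0.4575 + 0.4431 = 3.2711 W/m².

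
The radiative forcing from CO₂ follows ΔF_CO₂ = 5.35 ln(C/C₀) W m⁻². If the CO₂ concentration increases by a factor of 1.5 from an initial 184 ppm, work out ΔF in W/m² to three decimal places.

ΔF = 2.169 W/m²

Because the forcing depends only on the ratio C/C₀, the initial concentration does not enter.
ΔF = 5.35 × ln(1.5) = 5.35 × 0.40547 = 2.1693 W/m².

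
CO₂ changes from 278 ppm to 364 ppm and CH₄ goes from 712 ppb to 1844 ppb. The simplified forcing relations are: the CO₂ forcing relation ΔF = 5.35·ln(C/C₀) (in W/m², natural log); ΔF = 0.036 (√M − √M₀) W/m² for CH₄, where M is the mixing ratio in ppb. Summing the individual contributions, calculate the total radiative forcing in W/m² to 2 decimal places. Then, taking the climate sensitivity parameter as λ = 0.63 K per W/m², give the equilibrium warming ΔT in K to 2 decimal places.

CO₂: 5.35 × ln(364/278) = 5.35 × ln(1.30935) = 5.35 × 0.26953 = 1.4420 W/m².
CH₄: 0.036 × (√1844 − √712) = 0.036 × (42.9418 − 26.6833) = 0.036 × 16.2585 = 0.5853 W/m².
Total ΔF = 1.4420 + 0.5853 = 2.0273 W/m².
ΔT = λ ΔF = 0.63 × 2.03 = 1.2789 K.

ΔF = 2.03 W/m²; ΔT = 1.28 K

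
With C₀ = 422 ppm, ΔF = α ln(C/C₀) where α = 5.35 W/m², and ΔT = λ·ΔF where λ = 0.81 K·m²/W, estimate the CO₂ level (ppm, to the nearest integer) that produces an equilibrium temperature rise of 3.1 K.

C ≈ 863 ppm

Required forcing: ΔF = ΔT/λ = 3.1/0.81 = 3.8272 W/m².
Then ln(C/422) = ΔF/5.35 = 3.8272/5.35 = 0.71536.
So C = 422 × e^0.71536 = 422 × 2.04492 = 862.96 ppm.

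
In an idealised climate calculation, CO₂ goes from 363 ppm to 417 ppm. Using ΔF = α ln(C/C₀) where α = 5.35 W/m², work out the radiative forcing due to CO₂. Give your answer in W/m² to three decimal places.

CO₂ absorption bands are partially saturated, so forcing scales with the logarithm of the concentration ratio.
CO₂: 5.35 × ln(417/363) = 5.35 × ln(1.14876) = 5.35 × 0.13868 = 0.7419 W/m².

ΔF = 0.742 W/m²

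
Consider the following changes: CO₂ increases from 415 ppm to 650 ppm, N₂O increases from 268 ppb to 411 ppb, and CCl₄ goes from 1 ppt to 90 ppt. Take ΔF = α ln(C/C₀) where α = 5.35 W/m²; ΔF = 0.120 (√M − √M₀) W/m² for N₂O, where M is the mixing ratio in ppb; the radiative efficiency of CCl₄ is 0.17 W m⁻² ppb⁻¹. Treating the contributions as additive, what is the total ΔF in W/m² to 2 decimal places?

CO₂: 5.35 × ln(650/415) = 5.35 × ln(1.56627) = 5.35 × 0.44870 = 2.4005 W/m².
N₂O: 0.120 × (√411 − √268) = 0.120 × (20.2731 − 16.3707) = 0.120 × 3.9024 = 0.4683 W/m².
CCl₄: Δ = 90 − 1 = 89 ppt = 0.089 ppb; ΔF = 0.17 × 0.089 = 0.0151 W/m².
Total ΔF = 2.4005 + 0.4683 + 0.0151 = 2.8839 W/m².

ΔF = 2.88 W/m²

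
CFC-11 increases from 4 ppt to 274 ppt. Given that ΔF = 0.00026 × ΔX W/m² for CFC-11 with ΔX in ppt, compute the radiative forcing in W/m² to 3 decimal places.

CFC-11: ΔF = 0.00026 × (274 − 4) = 0.00026 × 270 = 0.0702 W/m².

ΔF = 0.070 W/m²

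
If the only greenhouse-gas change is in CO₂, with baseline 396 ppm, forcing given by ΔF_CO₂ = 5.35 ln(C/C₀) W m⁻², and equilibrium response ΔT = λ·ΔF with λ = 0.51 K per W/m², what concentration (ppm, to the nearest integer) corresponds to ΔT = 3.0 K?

C ≈ 1189 ppm

Required forcing: ΔF = ΔT/λ = 3.0/0.51 = 5.8824 W/m².
Then ln(C/396) = ΔF/5.35 = 5.8824/5.35 = 1.09951.
So C = 396 × e^1.09951 = 396 × 3.00269 = 1189.07 ppm.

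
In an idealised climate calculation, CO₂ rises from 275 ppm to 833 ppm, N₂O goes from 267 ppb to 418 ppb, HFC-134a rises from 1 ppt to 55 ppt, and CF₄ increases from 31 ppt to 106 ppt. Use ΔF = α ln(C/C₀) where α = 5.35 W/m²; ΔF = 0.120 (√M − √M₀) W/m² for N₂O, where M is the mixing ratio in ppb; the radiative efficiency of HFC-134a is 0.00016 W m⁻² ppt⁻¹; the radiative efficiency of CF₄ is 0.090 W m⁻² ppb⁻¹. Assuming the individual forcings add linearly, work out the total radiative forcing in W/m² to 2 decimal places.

CO₂: 5.35 × ln(833/275) = 5.35 × ln(3.02909) = 5.35 × 1.10826 = 5.9292 W/m².
N₂O: 0.120 × (√418 − √267) = 0.120 × (20.4450 − 16.3401) = 0.120 × 4.1049 = 0.4926 W/m².
HFC-134a: ΔF = 0.00016 × (55 − 1) = 0.00016 × 54 = 0.0086 W/m².
CF₄: Δ = 106 − 31 = 75 ppt = 0.075 ppb; ΔF = 0.090 × 0.075 = 0.0068 W/m².
Total ΔF = 5.9292 + 0.4926 + 0.0086 + 0.0068 = 6.4372 W/m².

ΔF = 6.44 W/m²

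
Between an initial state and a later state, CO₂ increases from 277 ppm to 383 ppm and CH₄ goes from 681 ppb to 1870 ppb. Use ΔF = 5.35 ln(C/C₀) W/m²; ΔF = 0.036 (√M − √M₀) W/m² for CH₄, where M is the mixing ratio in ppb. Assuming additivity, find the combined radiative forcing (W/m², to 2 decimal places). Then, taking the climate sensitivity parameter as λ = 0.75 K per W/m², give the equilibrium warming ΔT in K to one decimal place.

CO₂: 5.35 × ln(383/277) = 5.35 × ln(1.38267) = 5.35 × 0.32402 = 1.7335 W/m².
CH₄: 0.036 × (√1870 − √681) = 0.036 × (43.2435 − 26.0960) = 0.036 × 17.1475 = 0.6173 W/m².
Total ΔF = 1.7335 + 0.6173 = 2.3508 W/m².
ΔT = λ ΔF = 0.75 × 2.35 = 1.7625 K.

ΔF = 2.35 W/m²; ΔT = 1.8 K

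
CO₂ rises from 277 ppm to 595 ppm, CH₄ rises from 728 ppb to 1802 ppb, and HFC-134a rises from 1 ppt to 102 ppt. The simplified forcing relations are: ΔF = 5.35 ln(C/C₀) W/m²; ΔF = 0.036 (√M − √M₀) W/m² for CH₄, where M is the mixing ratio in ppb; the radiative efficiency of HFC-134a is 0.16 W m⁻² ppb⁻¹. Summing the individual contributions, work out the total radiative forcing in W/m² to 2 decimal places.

CO₂: 5.35 × ln(595/277) = 5.35 × ln(2.14801) = 5.35 × 0.76454 = 4.0903 W/m².
CH₄: 0.036 × (√1802 − √728) = 0.036 × (42.4500 − 26.9815) = 0.036 × 15.4685 = 0.5569 W/m².
HFC-134a: Δ = 102 − 1 = 101 ppt = 0.101 ppb; ΔF = 0.16 × 0.101 = 0.0162 W/m².
Total ΔF = 4.0903 + 0.5569 + 0.0162 = 4.6634 W/m².

ΔF = 4.66 W/m²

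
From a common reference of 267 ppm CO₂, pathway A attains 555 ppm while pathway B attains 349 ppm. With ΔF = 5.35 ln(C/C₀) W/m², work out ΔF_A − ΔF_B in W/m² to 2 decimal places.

ΔF_A − ΔF_B = 2.48 W/m²

ΔF_A = 5.35 ln(555/267) = 5.35 × 0.73172 = 3.9147 W/m².
ΔF_B = 5.35 ln(349/267) = 5.35 × 0.26782 = 1.4328 W/m².
Difference: 3.9147 − 1.4328 = 2.4819 W/m².
(Equivalently, ΔF_A − ΔF_B = 5.35 ln(555/349) = 5.35 × 0.46390 = 2.4819 W/m².)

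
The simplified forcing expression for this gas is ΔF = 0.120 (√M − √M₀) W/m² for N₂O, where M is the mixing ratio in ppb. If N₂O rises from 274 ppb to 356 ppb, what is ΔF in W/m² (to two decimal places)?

N₂O: 0.120 × (√356 − √274) = 0.120 × (18.8680 − 16.5529) = 0.120 × 2.3151 = 0.2778 W/m².

ΔF = 0.28 W/m²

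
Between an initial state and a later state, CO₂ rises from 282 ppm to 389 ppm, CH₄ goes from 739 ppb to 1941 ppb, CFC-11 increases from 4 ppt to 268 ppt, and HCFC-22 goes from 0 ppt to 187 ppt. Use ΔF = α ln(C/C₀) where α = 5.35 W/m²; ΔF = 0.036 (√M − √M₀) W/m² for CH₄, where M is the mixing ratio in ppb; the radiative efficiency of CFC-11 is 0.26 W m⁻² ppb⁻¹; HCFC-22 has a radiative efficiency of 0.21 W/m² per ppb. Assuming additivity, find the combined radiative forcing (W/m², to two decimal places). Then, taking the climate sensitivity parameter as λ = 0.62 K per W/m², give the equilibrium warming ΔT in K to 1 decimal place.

ΔF = 2.44 W/m²; ΔT = 1.5 K

CO₂: 5.35 × ln(389/282) = 5.35 × ln(1.37943) = 5.35 × 0.32167 = 1.7209 W/m².
CH₄: 0.036 × (√1941 − √739) = 0.036 × (44.0568 − 27.1846) = 0.036 × 16.8722 = 0.6074 W/m².
CFC-11: Δ = 268 − 4 = 264 ppt = 0.264 ppb; ΔF = 0.26 × 0.264 = 0.0686 W/m².
HCFC-22: Δ = 187 − 0 = 187 ppt = 0.187 ppb; ΔF = 0.21 × 0.187 = 0.0393 W/m².
Total ΔF = 1.7209 + 0.6074 + 0.0686 + 0.0393 = 2.4362 W/m².
ΔT = λ ΔF = 0.62 × 2.44 = 1.5128 K.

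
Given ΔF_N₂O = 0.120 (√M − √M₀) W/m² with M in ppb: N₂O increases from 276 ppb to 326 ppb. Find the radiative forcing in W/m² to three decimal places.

ΔF = 0.173 W/m²

N₂O: 0.120 × (√326 − √276) = 0.120 × (18.0555 − 16.6132) = 0.120 × 1.4423 = 0.1731 W/m².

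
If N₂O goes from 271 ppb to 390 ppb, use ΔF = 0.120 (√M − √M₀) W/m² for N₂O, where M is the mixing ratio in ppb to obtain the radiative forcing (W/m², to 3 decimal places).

N₂O: 0.120 × (√390 − √271) = 0.120 × (19.7484 − 16.4621) = 0.120 × 3.2863 = 0.3944 W/m².

ΔF = 0.394 W/m²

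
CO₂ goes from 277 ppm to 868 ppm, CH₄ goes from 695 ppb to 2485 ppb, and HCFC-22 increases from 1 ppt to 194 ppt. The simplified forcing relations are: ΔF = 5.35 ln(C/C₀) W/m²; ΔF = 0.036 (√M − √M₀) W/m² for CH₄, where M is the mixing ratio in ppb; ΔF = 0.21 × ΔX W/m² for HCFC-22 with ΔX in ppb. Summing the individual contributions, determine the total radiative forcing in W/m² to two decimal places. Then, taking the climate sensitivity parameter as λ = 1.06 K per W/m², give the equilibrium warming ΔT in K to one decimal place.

ΔF = 7.00 W/m²; ΔT = 7.4 K

CO₂: 5.35 × ln(868/277) = 5.35 × ln(3.13357) = 5.35 × 1.14217 = 6.1106 W/m².
CH₄: 0.036 × (√2485 − √695) = 0.036 × (49.8498 − 26.3629) = 0.036 × 23.4869 = 0.8455 W/m².
HCFC-22: Δ = 194 − 1 = 193 ppt = 0.193 ppb; ΔF = 0.21 × 0.193 = 0.0405 W/m².
Total ΔF = 6.1106 + 0.8455 + 0.0405 = 6.9966 W/m².
ΔT = λ ΔF = 1.06 × 7.00 = 7.4200 K.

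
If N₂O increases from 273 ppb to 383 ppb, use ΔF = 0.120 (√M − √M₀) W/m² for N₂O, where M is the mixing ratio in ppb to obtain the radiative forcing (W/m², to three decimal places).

ΔF = 0.366 W/m²

N₂O: 0.120 × (√383 − √273) = 0.120 × (19.5704 − 16.5227) = 0.120 × 3.0477 = 0.3657 W/m².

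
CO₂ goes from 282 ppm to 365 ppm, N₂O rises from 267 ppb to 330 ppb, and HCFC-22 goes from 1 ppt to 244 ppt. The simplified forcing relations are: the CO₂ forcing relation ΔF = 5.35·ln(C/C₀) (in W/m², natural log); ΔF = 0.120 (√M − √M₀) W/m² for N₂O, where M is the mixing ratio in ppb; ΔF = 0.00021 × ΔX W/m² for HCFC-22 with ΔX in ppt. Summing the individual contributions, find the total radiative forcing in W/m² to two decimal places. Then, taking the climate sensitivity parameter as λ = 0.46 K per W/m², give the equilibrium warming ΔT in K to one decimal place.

CO₂: 5.35 × ln(365/282) = 5.35 × ln(1.29433) = 5.35 × 0.25799 = 1.3802 W/m².
N₂O: 0.120 × (√330 − √267) = 0.120 × (18.1659 − 16.3401) = 0.120 × 1.8258 = 0.2191 W/m².
HCFC-22: ΔF = 0.00021 × (244 − 1) = 0.00021 × 243 = 0.0510 W/m².
Total ΔF = 1.3802 + 0.2191 + 0.0510 = 1.6503 W/m².
ΔT = λ ΔF = 0.46 × 1.65 = 0.7590 K.

ΔF = 1.65 W/m²; ΔT = 0.8 K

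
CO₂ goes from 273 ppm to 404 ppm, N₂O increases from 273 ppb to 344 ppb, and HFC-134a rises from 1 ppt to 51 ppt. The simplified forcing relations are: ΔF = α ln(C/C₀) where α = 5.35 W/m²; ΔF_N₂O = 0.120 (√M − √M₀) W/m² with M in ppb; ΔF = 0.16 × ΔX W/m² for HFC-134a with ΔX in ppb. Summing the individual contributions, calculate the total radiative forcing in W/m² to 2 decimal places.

ΔF = 2.35 W/m²

CO₂: 5.35 × ln(404/273) = 5.35 × ln(1.47985) = 5.35 × 0.39194 = 2.0969 W/m².
N₂O: 0.120 × (√344 − √273) = 0.120 × (18.5472 − 16.5227) = 0.120 × 2.0245 = 0.2429 W/m².
HFC-134a: Δ = 51 − 1 = 50 ppt = 0.050 ppb; ΔF = 0.16 × 0.050 = 0.0080 W/m².
Total ΔF = 2.0969 + 0.2429 + 0.0080 = 2.3478 W/m².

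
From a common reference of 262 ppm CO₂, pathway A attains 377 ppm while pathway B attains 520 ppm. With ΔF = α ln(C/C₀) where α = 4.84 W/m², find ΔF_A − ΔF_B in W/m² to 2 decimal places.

ΔF_A = 4.84 ln(377/262) = 4.84 × 0.36390 = 1.7613 W/m².
ΔF_B = 4.84 ln(520/262) = 4.84 × 0.68548 = 3.3177 W/m².
Difference: 1.7613 − 3.3177 = -1.5564 W/m².

ΔF_A − ΔF_B = -1.56 W/m²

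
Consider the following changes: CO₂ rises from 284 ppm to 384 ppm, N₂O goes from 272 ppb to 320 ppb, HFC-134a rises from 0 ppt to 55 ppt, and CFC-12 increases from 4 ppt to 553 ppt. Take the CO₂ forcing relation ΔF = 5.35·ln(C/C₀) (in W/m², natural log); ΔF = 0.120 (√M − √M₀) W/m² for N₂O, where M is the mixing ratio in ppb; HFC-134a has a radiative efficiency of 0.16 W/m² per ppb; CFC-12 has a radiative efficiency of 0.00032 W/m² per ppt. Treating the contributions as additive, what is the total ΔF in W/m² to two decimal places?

ΔF = 1.97 W/m²

CO₂: 5.35 × ln(384/284) = 5.35 × ln(1.35211) = 5.35 × 0.30167 = 1.6139 W/m².
N₂O: 0.120 × (√320 − √272) = 0.120 × (17.8885 − 16.4924) = 0.120 × 1.3961 = 0.1675 W/m².
HFC-134a: Δ = 55 − 0 = 55 ppt = 0.055 ppb; ΔF = 0.16 × 0.055 = 0.0088 W/m².
CFC-12: ΔF = 0.00032 × (553 − 4) = 0.00032 × 549 = 0.1757 W/m².
Total ΔF = 1.6139 + 0.1675 + 0.0088 + 0.1757 = 1.9659 W/m².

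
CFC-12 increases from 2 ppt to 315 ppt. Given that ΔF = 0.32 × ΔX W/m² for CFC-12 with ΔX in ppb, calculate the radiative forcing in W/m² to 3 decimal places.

CFC-12: Δ = 315 − 2 = 313 ppt = 0.313 ppb; ΔF = 0.32 × 0.313 = 0.1002 W/m².

ΔF = 0.100 W/m²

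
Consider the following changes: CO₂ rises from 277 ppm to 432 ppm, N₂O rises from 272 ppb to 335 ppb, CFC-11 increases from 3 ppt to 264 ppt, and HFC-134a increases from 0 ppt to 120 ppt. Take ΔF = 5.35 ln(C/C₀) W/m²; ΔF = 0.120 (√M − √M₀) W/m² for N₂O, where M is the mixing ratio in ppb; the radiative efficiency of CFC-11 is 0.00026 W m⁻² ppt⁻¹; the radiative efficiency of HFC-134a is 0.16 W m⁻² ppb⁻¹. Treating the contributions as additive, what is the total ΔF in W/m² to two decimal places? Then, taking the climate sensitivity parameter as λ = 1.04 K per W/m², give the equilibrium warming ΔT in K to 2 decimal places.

ΔF = 2.68 W/m²; ΔT = 2.79 K

CO₂: 5.35 × ln(432/277) = 5.35 × ln(1.55957) = 5.35 × 0.44441 = 2.3776 W/m².
N₂O: 0.120 × (√335 − √272) = 0.120 × (18.3030 − 16.4924) = 0.120 × 1.8106 = 0.2173 W/m².
CFC-11: ΔF = 0.00026 × (264 − 3) = 0.00026 × 261 = 0.0679 W/m².
HFC-134a: Δ = 120 − 0 = 120 ppt = 0.120 ppb; ΔF = 0.16 × 0.120 = 0.0192 W/m².
Total ΔF = 2.3776 + 0.2173 + 0.0679 + 0.0192 = 2.6820 W/m².
ΔT = λ ΔF = 1.04 × 2.68 = 2.7872 K.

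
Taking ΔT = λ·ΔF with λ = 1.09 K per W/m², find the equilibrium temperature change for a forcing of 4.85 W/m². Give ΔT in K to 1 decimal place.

ΔT = λ ΔF = 1.09 × 4.85 = 5.2865 K.

ΔT = 5.3 K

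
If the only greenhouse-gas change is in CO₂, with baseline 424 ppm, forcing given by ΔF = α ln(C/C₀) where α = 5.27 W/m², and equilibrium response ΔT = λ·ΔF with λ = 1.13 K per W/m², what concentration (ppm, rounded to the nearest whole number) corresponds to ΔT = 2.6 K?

Required forcing: ΔF = ΔT/λ = 2.6/1.13 = 2.3009 W/m².
Then ln(C/424) = ΔF/5.27 = 2.3009/5.27 = 0.43660.
So C = 424 × e^0.43660 = 424 × 1.54744 = 656.11 ppm.

C ≈ 656 ppm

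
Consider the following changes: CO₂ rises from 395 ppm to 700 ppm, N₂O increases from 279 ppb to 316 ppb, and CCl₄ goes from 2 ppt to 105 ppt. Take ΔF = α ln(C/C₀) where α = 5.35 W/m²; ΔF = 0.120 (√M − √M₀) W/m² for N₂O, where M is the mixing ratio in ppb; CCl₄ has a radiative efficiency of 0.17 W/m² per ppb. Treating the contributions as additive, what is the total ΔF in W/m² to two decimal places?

CO₂: 5.35 × ln(700/395) = 5.35 × ln(1.77215) = 5.35 × 0.57219 = 3.0612 W/m².
N₂O: 0.120 × (√316 − √279) = 0.120 × (17.7764 − 16.7033) = 0.120 × 1.0731 = 0.1288 W/m².
CCl₄: Δ = 105 − 2 = 103 ppt = 0.103 ppb; ΔF = 0.17 × 0.103 = 0.0175 W/m².
Total ΔF = 3.0612 + 0.1288 + 0.0175 = 3.2075 W/m².

ΔF = 3.21 W/m²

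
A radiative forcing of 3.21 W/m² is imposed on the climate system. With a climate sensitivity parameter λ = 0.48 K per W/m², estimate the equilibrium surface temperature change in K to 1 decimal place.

ΔT = λ ΔF = 0.48 × 3.21 = 1.5408 K.

ΔT = 1.5 K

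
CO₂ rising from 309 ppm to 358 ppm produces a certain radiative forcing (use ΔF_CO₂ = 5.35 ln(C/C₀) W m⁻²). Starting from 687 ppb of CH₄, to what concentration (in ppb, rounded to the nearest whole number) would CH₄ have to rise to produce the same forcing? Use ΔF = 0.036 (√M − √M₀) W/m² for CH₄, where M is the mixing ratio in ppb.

M ≈ 2312 ppb

CO₂ forcing: 5.35 × ln(358/309) = 5.35 × 0.147192 = 0.78748 W/m².
Set 0.036(√M − √687) = 0.78748: √M = 0.78748/0.036 + √687 = 21.8744 + 26.2107 = 48.0851.
M = (48.0851)² = 2312.18 ppb.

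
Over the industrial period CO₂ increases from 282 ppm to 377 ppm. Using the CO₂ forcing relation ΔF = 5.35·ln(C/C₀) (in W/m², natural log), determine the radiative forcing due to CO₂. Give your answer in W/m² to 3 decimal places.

ΔF = 1.553 W/m²

CO₂: 5.35 × ln(377/282) = 5.35 × ln(1.33688) = 5.35 × 0.29034 = 1.5533 W/m².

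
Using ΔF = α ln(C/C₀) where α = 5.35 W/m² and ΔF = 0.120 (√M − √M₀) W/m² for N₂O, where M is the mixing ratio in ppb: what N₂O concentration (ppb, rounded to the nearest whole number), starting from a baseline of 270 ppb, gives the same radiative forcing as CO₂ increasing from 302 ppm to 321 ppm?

CO₂ forcing: 5.35 × ln(321/302) = 5.35 × 0.061014 = 0.32642 W/m².
Set 0.120(√M − √270) = 0.32642: √M = 0.32642/0.120 + √270 = 2.7202 + 16.4317 = 19.1519.
M = (19.1519)² = 366.80 ppb.

M ≈ 367 ppb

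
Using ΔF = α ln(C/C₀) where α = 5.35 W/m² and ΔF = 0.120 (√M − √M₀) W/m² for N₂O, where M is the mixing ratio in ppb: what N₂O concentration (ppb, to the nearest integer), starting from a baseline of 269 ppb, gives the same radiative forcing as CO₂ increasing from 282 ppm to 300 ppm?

M ≈ 367 ppb

CO₂ forcing: 5.35 × ln(300/282) = 5.35 × 0.061875 = 0.33103 W/m².
Set 0.120(√M − √269) = 0.33103: √M = 0.33103/0.120 + √269 = 2.7586 + 16.4012 = 19.1598.
M = (19.1598)² = 367.10 ppb.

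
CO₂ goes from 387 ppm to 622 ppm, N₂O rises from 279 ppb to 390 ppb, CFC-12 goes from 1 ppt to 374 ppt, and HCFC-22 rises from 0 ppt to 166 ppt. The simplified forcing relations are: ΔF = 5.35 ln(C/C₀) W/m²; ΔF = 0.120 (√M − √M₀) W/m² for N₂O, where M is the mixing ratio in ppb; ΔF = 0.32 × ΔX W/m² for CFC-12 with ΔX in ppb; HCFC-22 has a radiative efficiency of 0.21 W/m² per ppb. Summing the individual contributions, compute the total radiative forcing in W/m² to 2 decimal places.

ΔF = 3.06 W/m²

CO₂: 5.35 × ln(622/387) = 5.35 × ln(1.60724) = 5.35 × 0.47452 = 2.5387 W/m².
N₂O: 0.120 × (√390 − √279) = 0.120 × (19.7484 − 16.7033) = 0.120 × 3.0451 = 0.3654 W/m².
CFC-12: Δ = 374 − 1 = 373 ppt = 0.373 ppb; ΔF = 0.32 × 0.373 = 0.1194 W/m².
HCFC-22: Δ = 166 − 0 = 166 ppt = 0.166 ppb; ΔF = 0.21 × 0.166 = 0.0349 W/m².
Total ΔF = 2.5387 + 0.3654 + 0.1194 + 0.0349 = 3.0584 W/m².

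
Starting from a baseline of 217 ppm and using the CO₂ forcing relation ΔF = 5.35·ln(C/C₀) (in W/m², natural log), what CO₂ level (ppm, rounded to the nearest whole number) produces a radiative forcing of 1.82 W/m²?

Set 5.35 ln(C/217) = 1.82, so ln(C/217) = 1.82/5.35 = 0.34019.
Then C/217 = e^0.34019 = 1.40521, giving C = 217 × 1.40521 = 304.93 ppm.

C ≈ 305 ppm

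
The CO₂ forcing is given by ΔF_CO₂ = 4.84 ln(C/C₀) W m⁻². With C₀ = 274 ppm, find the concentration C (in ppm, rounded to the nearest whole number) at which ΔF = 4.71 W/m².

Set 4.84 ln(C/274) = 4.71, so ln(C/274) = 4.71/4.84 = 0.97314.
Then C/274 = e^0.97314 = 2.64624, giving C = 274 × 2.64624 = 725.07 ppm.

C ≈ 725 ppm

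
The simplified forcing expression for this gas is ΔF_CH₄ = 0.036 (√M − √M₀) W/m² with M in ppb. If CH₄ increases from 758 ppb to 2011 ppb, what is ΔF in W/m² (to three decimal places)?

CH₄: 0.036 × (√2011 − √758) = 0.036 × (44.8442 − 27.5318) = 0.036 × 17.3124 = 0.6232 W/m².

ΔF = 0.623 W/m²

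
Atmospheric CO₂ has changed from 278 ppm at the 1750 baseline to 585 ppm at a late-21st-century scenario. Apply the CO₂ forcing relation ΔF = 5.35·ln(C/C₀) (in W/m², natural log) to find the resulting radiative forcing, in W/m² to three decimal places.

ΔF = 3.980 W/m²

CO₂: 5.35 × ln(585/278) = 5.35 × ln(2.10432) = 5.35 × 0.74399 = 3.9803 W/m².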